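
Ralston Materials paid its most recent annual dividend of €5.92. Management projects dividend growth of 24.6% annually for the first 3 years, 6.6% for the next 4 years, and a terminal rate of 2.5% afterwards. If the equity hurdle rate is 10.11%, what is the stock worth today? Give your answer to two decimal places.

Three-stage DDM. Project D₁…D_7; terminal Gordon value at t=7 with g = 0.025; discount at r = 0.1011.
D_1 = 7.3763
D_2 = 9.1909
D_3 = 11.4519
D_4 = 12.2077
D_5 = 13.0134
D_6 = 13.8723
D_7 = 14.7878
TV_7 = 15.1575/(0.1011−0.025) = 199.1791
P₀ = Σ Dₜ/(1+r)ᵗ + TV_7/(1+r)^7 = 156.0197

€156.02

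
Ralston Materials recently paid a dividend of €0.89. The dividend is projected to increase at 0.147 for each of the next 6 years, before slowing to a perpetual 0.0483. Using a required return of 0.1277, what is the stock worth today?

Two-stage DDM. Project D₁…D_6 at 0.147, terminal growth 0.0483, discount at r = 0.1277.
D_1 = 1.0208
D_2 = 1.1709
D_3 = 1.3430
D_4 = 1.5404
D_5 = 1.7669
D_6 = 2.0266
Terminal value at t=6: TV = D_7/(r−g) = 2.1245/(0.1277−0.0483) = 26.7569
P₀ = 1.0208/(1+0.1277)^1 + 1.1709/(1+0.1277)^2 + 1.3430/(1+0.1277)^3 + 1.5404/(1+0.1277)^4 + 1.7669/(1+0.1277)^5 + 2.0266/(1+0.1277)^6 + 26.7569/(1+0.1277)^6 = 18.6791

€18.68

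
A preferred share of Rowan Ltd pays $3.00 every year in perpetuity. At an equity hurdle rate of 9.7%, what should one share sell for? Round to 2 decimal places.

Zero-growth DDM (perpetuity): P₀ = D/r = 3.00 / 0.097 = 30.9278

$30.93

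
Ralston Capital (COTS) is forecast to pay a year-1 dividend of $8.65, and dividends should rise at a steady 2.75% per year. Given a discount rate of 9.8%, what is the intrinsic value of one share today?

$122.70

Gordon growth model: P₀ = D₁/(r − g), with D₁ = 8.65 given directly.
P₀ = 8.6500 / (0.098 − 0.0275) = 8.6500 / 0.0705 = 122.6950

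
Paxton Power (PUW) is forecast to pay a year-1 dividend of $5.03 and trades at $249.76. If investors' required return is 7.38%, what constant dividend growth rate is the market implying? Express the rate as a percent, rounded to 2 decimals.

From P₀ = D₁/(r − g), the implied growth is g = r − D₁/P₀.
g = 0.0738 − 5.03/249.76 = 0.0738 − 0.02014 = 0.05366

5.37%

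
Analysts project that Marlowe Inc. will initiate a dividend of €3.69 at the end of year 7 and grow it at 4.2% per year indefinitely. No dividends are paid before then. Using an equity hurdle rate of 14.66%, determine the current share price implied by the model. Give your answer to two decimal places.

Deferred-dividend DDM. At t=6 the remaining stream is a growing perpetuity with first payment D_7 = 3.69.
V_6 = D_7/(r−g) = 3.69/(0.1466−0.042) = 35.2772
P₀ = V_6/(1+r)^6 = 35.2772/(1+0.1466)^6 = 15.5247

€15.52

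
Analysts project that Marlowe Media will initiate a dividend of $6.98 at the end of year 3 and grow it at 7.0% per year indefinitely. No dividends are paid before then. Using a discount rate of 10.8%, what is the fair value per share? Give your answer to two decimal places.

Deferred-dividend DDM. At t=2 the remaining stream is a growing perpetuity with first payment D_3 = 6.98.
V_2 = D_3/(r−g) = 6.98/(0.108−0.07) = 183.6842
P₀ = V_2/(1+r)^2 = 183.6842/(1+0.108)^2 = 149.6209

$149.62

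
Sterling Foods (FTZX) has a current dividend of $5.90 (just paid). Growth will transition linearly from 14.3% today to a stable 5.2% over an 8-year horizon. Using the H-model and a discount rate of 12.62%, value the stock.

$112.59

H-model: P₀ = D₀[(1+g_L) + H(g_S−g_L)]/(r−g_L), with H = 8/2 = 4.
P₀ = 5.90 × [(1+0.052) + 4×(0.143−0.052)] / (0.1262−0.052)
   = 5.90 × 1.4160 / 0.0742 = 112.5930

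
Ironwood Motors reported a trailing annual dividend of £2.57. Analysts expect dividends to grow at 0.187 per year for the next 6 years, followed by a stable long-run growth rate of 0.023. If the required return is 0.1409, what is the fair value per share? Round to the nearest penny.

£46.04

Two-stage DDM. Project D₁…D_6 at 0.187, terminal growth 0.023, discount at r = 0.1409.
D_1 = 3.0506
D_2 = 3.6211
D_3 = 4.2982
D_4 = 5.1019
D_5 = 6.0560
D_6 = 7.1885
Terminal value at t=6: TV = D_7/(r−g) = 7.3538/(0.1409−0.023) = 62.3734
P₀ = 3.0506/(1+0.1409)^1 + 3.6211/(1+0.1409)^2 + 4.2982/(1+0.1409)^3 + 5.1019/(1+0.1409)^4 + 6.0560/(1+0.1409)^5 + 7.1885/(1+0.1409)^6 + 62.3734/(1+0.1409)^6 = 46.0359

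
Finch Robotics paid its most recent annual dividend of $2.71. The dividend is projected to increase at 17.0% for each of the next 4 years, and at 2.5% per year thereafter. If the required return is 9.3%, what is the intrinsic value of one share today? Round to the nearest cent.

$66.52

Two-stage DDM. Project D₁…D_4 at 0.17, terminal growth 0.025, discount at r = 0.093.
D_1 = 3.1707
D_2 = 3.7097
D_3 = 4.3404
D_4 = 5.0782
Terminal value at t=4: TV = D_5/(r−g) = 5.2052/(0.093−0.025) = 76.5469
P₀ = 3.1707/(1+0.093)^1 + 3.7097/(1+0.093)^2 + 4.3404/(1+0.093)^3 + 5.0782/(1+0.093)^4 + 76.5469/(1+0.093)^4 = 66.5233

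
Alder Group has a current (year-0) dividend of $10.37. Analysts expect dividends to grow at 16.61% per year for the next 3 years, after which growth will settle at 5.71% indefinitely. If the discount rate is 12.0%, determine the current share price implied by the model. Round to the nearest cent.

Two-stage DDM. Project D₁…D_3 at 0.1661, terminal growth 0.0571, discount at r = 0.12.
D_1 = 12.0925
D_2 = 14.1010
D_3 = 16.4432
Terminal value at t=3: TV = D_4/(r−g) = 17.3821/(0.12−0.0571) = 276.3450
P₀ = 12.0925/(1+0.12)^1 + 14.1010/(1+0.12)^2 + 16.4432/(1+0.12)^3 + 276.3450/(1+0.12)^3 = 230.4389

$230.44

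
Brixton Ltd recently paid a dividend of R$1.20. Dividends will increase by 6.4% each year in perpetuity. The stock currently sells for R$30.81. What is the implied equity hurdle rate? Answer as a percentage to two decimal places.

Rearranging the constant-growth DDM: r = D₁/P₀ + g.
D₁ = 1.20 × (1 + 0.064) = 1.2768.
r = 1.2768 / 30.81 + 0.064 = 0.04144 + 0.064 = 0.10544

10.54%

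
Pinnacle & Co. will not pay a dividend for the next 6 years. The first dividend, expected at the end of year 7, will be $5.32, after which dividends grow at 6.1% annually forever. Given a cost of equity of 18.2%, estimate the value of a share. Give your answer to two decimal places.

$16.12

Deferred-dividend DDM. At t=6 the remaining stream is a growing perpetuity with first payment D_7 = 5.32.
V_6 = D_7/(r−g) = 5.32/(0.182−0.061) = 43.9669
P₀ = V_6/(1+r)^6 = 43.9669/(1+0.182)^6 = 16.1221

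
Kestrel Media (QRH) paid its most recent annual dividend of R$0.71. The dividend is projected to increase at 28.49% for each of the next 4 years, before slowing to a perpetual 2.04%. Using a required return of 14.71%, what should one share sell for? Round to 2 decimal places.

R$12.80

Two-stage DDM. Project D₁…D_4 at 0.2849, terminal growth 0.0204, discount at r = 0.1471.
D_1 = 0.9123
D_2 = 1.1722
D_3 = 1.5061
D_4 = 1.9352
Terminal value at t=4: TV = D_5/(r−g) = 1.9747/(0.1471−0.0204) = 15.5858
P₀ = 0.9123/(1+0.1471)^1 + 1.1722/(1+0.1471)^2 + 1.5061/(1+0.1471)^3 + 1.9352/(1+0.1471)^4 + 15.5858/(1+0.1471)^4 = 12.8034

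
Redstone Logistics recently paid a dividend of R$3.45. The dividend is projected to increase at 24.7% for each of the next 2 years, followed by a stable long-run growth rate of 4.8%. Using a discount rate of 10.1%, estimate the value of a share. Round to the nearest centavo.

Two-stage DDM. Project D₁…D_2 at 0.247, terminal growth 0.048, discount at r = 0.101.
D_1 = 4.3022
D_2 = 5.3648
Terminal value at t=2: TV = D_3/(r−g) = 5.6223/(0.101−0.048) = 106.0810
P₀ = 4.3022/(1+0.101)^1 + 5.3648/(1+0.101)^2 + 106.0810/(1+0.101)^2 = 95.8442

R$95.84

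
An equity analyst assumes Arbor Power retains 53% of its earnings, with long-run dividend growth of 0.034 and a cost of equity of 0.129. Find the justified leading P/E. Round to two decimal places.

4.95

Payout ratio b = 1 − 0.53 = 0.47.
Justified leading P/E = b/(r−g) = 0.47/(0.129−0.034) = 4.9474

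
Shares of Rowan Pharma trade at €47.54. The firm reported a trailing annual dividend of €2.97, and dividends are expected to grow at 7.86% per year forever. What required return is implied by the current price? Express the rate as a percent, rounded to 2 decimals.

14.60%

Rearranging the constant-growth DDM: r = D₁/P₀ + g.
D₁ = 2.97 × (1 + 0.0786) = 3.2034.
r = 3.2034 / 47.54 + 0.0786 = 0.06738 + 0.0786 = 0.14598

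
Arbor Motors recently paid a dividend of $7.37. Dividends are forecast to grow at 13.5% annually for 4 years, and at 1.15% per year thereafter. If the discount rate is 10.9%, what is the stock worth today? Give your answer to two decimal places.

Two-stage DDM. Project D₁…D_4 at 0.135, terminal growth 0.0115, discount at r = 0.109.
D_1 = 8.3650
D_2 = 9.4942
D_3 = 10.7759
D_4 = 12.2307
Terminal value at t=4: TV = D_5/(r−g) = 12.3713/(0.109−0.0115) = 126.8856
P₀ = 8.3650/(1+0.109)^1 + 9.4942/(1+0.109)^2 + 10.7759/(1+0.109)^3 + 12.2307/(1+0.109)^4 + 126.8856/(1+0.109)^4 = 115.1342

$115.13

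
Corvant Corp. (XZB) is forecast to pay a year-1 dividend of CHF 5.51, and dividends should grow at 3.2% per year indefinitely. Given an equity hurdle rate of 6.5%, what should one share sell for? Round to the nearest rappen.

CHF 166.97

Gordon growth model: P₀ = D₁/(r − g), with D₁ = 5.51 given directly.
P₀ = 5.5100 / (0.065 − 0.032) = 5.5100 / 0.033 = 166.9697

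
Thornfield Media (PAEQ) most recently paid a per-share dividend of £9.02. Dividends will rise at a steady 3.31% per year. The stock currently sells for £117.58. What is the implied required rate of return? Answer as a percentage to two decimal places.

11.24%

Rearranging the constant-growth DDM: r = D₁/P₀ + g.
D₁ = 9.02 × (1 + 0.0331) = 9.3186.
r = 9.3186 / 117.58 + 0.0331 = 0.07925 + 0.0331 = 0.11235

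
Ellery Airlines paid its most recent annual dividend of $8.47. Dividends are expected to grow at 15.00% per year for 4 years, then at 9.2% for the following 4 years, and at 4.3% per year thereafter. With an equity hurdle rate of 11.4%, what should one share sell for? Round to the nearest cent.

$203.79

Three-stage DDM. Project D₁…D_8; terminal Gordon value at t=8 with g = 0.043; discount at r = 0.114.
D_1 = 9.7405
D_2 = 11.2016
D_3 = 12.8818
D_4 = 14.8141
D_5 = 16.1770
D_6 = 17.6653
D_7 = 19.2905
D_8 = 21.0652
TV_8 = 21.9710/(0.114−0.043) = 309.4506
P₀ = Σ Dₜ/(1+r)ᵗ + TV_8/(1+r)^8 = 203.7907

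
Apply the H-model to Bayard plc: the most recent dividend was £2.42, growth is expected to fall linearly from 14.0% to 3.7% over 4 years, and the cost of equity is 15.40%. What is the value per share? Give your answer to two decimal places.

H-model: P₀ = D₀[(1+g_L) + H(g_S−g_L)]/(r−g_L), with H = 4/2 = 2.
P₀ = 2.42 × [(1+0.037) + 2×(0.14−0.037)] / (0.154−0.037)
   = 2.42 × 1.2430 / 0.117 = 25.7099

£25.71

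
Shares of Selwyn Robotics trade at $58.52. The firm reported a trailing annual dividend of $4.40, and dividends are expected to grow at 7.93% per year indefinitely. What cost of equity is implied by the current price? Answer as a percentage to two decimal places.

16.05%

Rearranging the constant-growth DDM: r = D₁/P₀ + g.
D₁ = 4.40 × (1 + 0.0793) = 4.7489.
r = 4.7489 / 58.52 + 0.0793 = 0.08115 + 0.0793 = 0.16045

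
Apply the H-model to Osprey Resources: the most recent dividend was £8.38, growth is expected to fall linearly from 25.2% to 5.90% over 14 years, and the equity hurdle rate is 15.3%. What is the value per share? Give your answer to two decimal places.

£214.85

H-model: P₀ = D₀[(1+g_L) + H(g_S−g_L)]/(r−g_L), with H = 14/2 = 7.
P₀ = 8.38 × [(1+0.059) + 7×(0.252−0.059)] / (0.153−0.059)
   = 8.38 × 2.4100 / 0.094 = 214.8489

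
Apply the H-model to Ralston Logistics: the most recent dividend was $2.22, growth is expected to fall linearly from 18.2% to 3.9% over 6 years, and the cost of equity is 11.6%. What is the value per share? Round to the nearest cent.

$42.32

H-model: P₀ = D₀[(1+g_L) + H(g_S−g_L)]/(r−g_L), with H = 6/2 = 3.
P₀ = 2.22 × [(1+0.039) + 3×(0.182−0.039)] / (0.116−0.039)
   = 2.22 × 1.4680 / 0.077 = 42.3242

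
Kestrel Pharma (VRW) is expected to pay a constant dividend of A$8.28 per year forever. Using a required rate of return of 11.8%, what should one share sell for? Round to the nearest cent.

A$70.17

Zero-growth DDM (perpetuity): P₀ = D/r = 8.28 / 0.118 = 70.1695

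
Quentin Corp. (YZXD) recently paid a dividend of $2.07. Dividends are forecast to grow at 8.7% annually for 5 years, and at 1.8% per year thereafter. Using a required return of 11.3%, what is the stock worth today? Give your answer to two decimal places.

$29.36

Two-stage DDM. Project D₁…D_5 at 0.087, terminal growth 0.018, discount at r = 0.113.
D_1 = 2.2501
D_2 = 2.4458
D_3 = 2.6586
D_4 = 2.8899
D_5 = 3.1414
Terminal value at t=5: TV = D_6/(r−g) = 3.1979/(0.113−0.018) = 33.6622
P₀ = 2.2501/(1+0.113)^1 + 2.4458/(1+0.113)^2 + 2.6586/(1+0.113)^3 + 2.8899/(1+0.113)^4 + 3.1414/(1+0.113)^5 + 33.6622/(1+0.113)^5 = 29.3559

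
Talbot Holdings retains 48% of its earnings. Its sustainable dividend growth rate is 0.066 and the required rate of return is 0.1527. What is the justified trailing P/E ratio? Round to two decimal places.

6.39

Payout ratio b = 1 − 0.48 = 0.52.
Justified trailing P/E = b(1+g)/(r−g) = 0.52×(1+0.066)/(0.1527−0.066) = 6.3935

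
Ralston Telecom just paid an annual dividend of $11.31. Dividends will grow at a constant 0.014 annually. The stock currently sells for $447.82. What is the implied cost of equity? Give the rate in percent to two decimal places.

Rearranging the constant-growth DDM: r = D₁/P₀ + g.
D₁ = 11.31 × (1 + 0.014) = 11.4683.
r = 11.4683 / 447.82 + 0.014 = 0.02561 + 0.014 = 0.03961

3.96%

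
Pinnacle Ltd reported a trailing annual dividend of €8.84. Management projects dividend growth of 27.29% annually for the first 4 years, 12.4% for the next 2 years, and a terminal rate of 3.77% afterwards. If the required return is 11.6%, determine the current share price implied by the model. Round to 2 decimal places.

€281.04

Three-stage DDM. Project D₁…D_6; terminal Gordon value at t=6 with g = 0.0377; discount at r = 0.116.
D_1 = 11.2524
D_2 = 14.3232
D_3 = 18.2320
D_4 = 23.2076
D_5 = 26.0853
D_6 = 29.3199
TV_6 = 30.4252/(0.116−0.0377) = 388.5725
P₀ = Σ Dₜ/(1+r)ᵗ + TV_6/(1+r)^6 = 281.0419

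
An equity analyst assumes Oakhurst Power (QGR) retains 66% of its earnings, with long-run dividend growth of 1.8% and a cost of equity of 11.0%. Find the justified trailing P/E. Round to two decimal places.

3.76

Payout ratio b = 1 − 0.66 = 0.34.
Justified trailing P/E = b(1+g)/(r−g) = 0.34×(1+0.018)/(0.11−0.018) = 3.7622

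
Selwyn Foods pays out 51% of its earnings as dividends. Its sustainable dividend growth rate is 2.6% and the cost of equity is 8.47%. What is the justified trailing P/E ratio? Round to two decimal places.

Justified trailing P/E = b(1+g)/(r−g) = 0.51×(1+0.026)/(0.0847−0.026) = 8.9141

8.91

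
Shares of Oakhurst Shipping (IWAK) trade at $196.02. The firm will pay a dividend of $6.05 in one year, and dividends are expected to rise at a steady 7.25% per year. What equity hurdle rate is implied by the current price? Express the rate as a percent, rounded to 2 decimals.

10.34%

Rearranging the constant-growth DDM: r = D₁/P₀ + g.
r = 6.0500 / 196.02 + 0.0725 = 0.03086 + 0.0725 = 0.10336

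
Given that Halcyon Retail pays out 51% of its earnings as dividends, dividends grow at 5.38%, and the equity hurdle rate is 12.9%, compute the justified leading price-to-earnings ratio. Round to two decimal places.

6.78

Justified leading P/E = b/(r−g) = 0.51/(0.129−0.0538) = 6.7819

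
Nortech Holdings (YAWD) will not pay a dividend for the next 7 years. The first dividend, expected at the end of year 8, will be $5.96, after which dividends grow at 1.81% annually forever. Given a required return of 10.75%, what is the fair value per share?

$32.62

Deferred-dividend DDM. At t=7 the remaining stream is a growing perpetuity with first payment D_8 = 5.96.
V_7 = D_8/(r−g) = 5.96/(0.1075−0.0181) = 66.6667
P₀ = V_7/(1+r)^7 = 66.6667/(1+0.1075)^7 = 32.6214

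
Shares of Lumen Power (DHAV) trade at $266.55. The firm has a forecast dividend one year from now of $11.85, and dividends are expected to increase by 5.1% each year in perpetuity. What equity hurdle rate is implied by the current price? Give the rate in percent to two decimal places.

Rearranging the constant-growth DDM: r = D₁/P₀ + g.
r = 11.8500 / 266.55 + 0.051 = 0.04446 + 0.051 = 0.09546

9.55%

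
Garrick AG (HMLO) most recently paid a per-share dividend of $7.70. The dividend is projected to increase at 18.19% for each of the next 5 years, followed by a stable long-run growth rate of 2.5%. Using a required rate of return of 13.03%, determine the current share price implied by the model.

$137.80

Two-stage DDM. Project D₁…D_5 at 0.1819, terminal growth 0.025, discount at r = 0.1303.
D_1 = 9.1006
D_2 = 10.7560
D_3 = 12.7126
D_4 = 15.0250
D_5 = 17.7580
Terminal value at t=5: TV = D_6/(r−g) = 18.2020/(0.1303−0.025) = 172.8582
P₀ = 9.1006/(1+0.1303)^1 + 10.7560/(1+0.1303)^2 + 12.7126/(1+0.1303)^3 + 15.0250/(1+0.1303)^4 + 17.7580/(1+0.1303)^5 + 172.8582/(1+0.1303)^5 = 137.8009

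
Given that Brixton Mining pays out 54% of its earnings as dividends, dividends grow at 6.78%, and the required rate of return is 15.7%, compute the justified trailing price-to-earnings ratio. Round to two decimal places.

6.46

Justified trailing P/E = b(1+g)/(r−g) = 0.54×(1+0.0678)/(0.157−0.0678) = 6.4643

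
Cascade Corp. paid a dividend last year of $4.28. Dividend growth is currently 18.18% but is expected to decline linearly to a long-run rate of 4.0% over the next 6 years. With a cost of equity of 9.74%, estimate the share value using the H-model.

H-model: P₀ = D₀[(1+g_L) + H(g_S−g_L)]/(r−g_L), with H = 6/2 = 3.
P₀ = 4.28 × [(1+0.04) + 3×(0.1818−0.04)] / (0.0974−0.04)
   = 4.28 × 1.4654 / 0.0574 = 109.2668

$109.27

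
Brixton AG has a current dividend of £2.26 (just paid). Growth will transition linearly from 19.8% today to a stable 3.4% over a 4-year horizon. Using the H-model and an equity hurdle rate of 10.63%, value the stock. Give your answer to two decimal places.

£42.57

H-model: P₀ = D₀[(1+g_L) + H(g_S−g_L)]/(r−g_L), with H = 4/2 = 2.
P₀ = 2.26 × [(1+0.034) + 2×(0.198−0.034)] / (0.1063−0.034)
   = 2.26 × 1.3620 / 0.0723 = 42.5743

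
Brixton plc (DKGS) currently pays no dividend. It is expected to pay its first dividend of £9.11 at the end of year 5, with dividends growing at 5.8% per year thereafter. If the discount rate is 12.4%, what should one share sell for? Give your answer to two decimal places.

Deferred-dividend DDM. At t=4 the remaining stream is a growing perpetuity with first payment D_5 = 9.11.
V_4 = D_5/(r−g) = 9.11/(0.124−0.058) = 138.0303
P₀ = V_4/(1+r)^4 = 138.0303/(1+0.124)^4 = 86.4787

£86.48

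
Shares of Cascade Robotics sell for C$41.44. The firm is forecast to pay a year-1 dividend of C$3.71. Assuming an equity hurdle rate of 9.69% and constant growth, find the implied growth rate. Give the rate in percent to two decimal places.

From P₀ = D₁/(r − g), the implied growth is g = r − D₁/P₀.
g = 0.0969 − 3.71/41.44 = 0.0969 − 0.08953 = 0.00737

0.74%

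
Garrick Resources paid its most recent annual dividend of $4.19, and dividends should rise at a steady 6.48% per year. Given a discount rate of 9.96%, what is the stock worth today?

Gordon growth model: P₀ = D₁/(r − g). D₁ = 4.19 × (1 + 0.0648) = 4.4615.
P₀ = 4.4615 / (0.0996 − 0.0648) = 4.4615 / 0.0348 = 128.2044

$128.20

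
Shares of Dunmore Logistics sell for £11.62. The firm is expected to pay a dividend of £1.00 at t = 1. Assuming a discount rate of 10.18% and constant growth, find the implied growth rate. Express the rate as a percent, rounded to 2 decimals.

1.57%

From P₀ = D₁/(r − g), the implied growth is g = r − D₁/P₀.
g = 0.1018 − 1.00/11.62 = 0.1018 − 0.08606 = 0.01574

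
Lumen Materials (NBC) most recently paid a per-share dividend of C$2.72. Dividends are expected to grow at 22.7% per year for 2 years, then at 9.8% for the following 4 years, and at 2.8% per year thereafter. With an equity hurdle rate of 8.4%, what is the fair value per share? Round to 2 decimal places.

Three-stage DDM. Project D₁…D_6; terminal Gordon value at t=6 with g = 0.028; discount at r = 0.084.
D_1 = 3.3374
D_2 = 4.0950
D_3 = 4.4964
D_4 = 4.9370
D_5 = 5.4208
D_6 = 5.9521
TV_6 = 6.1187/(0.084−0.028) = 109.2628
P₀ = Σ Dₜ/(1+r)ᵗ + TV_6/(1+r)^6 = 88.3033

C$88.30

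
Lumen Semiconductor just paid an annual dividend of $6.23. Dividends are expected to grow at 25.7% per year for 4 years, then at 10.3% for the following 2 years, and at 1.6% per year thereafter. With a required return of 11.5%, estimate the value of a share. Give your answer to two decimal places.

$154.80

Three-stage DDM. Project D₁…D_6; terminal Gordon value at t=6 with g = 0.016; discount at r = 0.115.
D_1 = 7.8311
D_2 = 9.8437
D_3 = 12.3735
D_4 = 15.5535
D_5 = 17.1556
D_6 = 18.9226
TV_6 = 19.2253/(0.115−0.016) = 194.1953
P₀ = Σ Dₜ/(1+r)ᵗ + TV_6/(1+r)^6 = 154.7953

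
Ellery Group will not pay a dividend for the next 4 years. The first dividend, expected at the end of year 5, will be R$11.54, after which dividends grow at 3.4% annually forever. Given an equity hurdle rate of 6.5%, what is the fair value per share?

Deferred-dividend DDM. At t=4 the remaining stream is a growing perpetuity with first payment D_5 = 11.54.
V_4 = D_5/(r−g) = 11.54/(0.065−0.034) = 372.2581
P₀ = V_4/(1+r)^4 = 372.2581/(1+0.065)^4 = 289.3648

R$289.36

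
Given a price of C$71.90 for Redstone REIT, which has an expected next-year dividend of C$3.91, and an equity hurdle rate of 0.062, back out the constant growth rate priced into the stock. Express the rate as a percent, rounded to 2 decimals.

From P₀ = D₁/(r − g), the implied growth is g = r − D₁/P₀.
g = 0.062 − 3.91/71.90 = 0.062 − 0.05438 = 0.00762

0.76%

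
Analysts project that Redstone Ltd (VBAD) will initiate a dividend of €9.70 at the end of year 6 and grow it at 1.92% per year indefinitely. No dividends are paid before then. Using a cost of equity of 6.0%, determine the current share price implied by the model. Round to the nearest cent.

Deferred-dividend DDM. At t=5 the remaining stream is a growing perpetuity with first payment D_6 = 9.70.
V_5 = D_6/(r−g) = 9.70/(0.06−0.0192) = 237.7451
P₀ = V_5/(1+r)^5 = 237.7451/(1+0.06)^5 = 177.6570

€177.66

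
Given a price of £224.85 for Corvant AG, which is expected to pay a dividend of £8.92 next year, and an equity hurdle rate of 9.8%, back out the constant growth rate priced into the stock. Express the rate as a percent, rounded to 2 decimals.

From P₀ = D₁/(r − g), the implied growth is g = r − D₁/P₀.
g = 0.098 − 8.92/224.85 = 0.098 − 0.03967 = 0.05833

5.83%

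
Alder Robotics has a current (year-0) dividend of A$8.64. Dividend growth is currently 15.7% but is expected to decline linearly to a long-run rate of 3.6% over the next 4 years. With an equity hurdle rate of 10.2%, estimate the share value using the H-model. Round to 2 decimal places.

H-model: P₀ = D₀[(1+g_L) + H(g_S−g_L)]/(r−g_L), with H = 4/2 = 2.
P₀ = 8.64 × [(1+0.036) + 2×(0.157−0.036)] / (0.102−0.036)
   = 8.64 × 1.2780 / 0.066 = 167.3018

A$167.30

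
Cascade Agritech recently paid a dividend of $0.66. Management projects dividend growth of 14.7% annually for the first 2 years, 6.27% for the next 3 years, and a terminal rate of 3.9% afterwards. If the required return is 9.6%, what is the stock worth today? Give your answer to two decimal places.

$15.46

Three-stage DDM. Project D₁…D_5; terminal Gordon value at t=5 with g = 0.039; discount at r = 0.096.
D_1 = 0.7570
D_2 = 0.8683
D_3 = 0.9227
D_4 = 0.9806
D_5 = 1.0421
TV_5 = 1.0827/(0.096−0.039) = 18.9952
P₀ = Σ Dₜ/(1+r)ᵗ + TV_5/(1+r)^5 = 15.4643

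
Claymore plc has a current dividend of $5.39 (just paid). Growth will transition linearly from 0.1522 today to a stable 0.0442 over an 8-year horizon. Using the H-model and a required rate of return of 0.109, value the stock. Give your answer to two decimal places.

H-model: P₀ = D₀[(1+g_L) + H(g_S−g_L)]/(r−g_L), with H = 8/2 = 4.
P₀ = 5.39 × [(1+0.0442) + 4×(0.1522−0.0442)] / (0.109−0.0442)
   = 5.39 × 1.4762 / 0.0648 = 122.7889

$122.79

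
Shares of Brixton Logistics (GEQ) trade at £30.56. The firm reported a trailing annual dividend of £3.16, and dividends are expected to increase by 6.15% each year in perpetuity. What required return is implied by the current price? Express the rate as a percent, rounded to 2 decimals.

17.13%

Rearranging the constant-growth DDM: r = D₁/P₀ + g.
D₁ = 3.16 × (1 + 0.0615) = 3.3543.
r = 3.3543 / 30.56 + 0.0615 = 0.10976 + 0.0615 = 0.17126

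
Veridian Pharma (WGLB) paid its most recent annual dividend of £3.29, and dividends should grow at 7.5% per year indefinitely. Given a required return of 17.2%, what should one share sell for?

Gordon growth model: P₀ = D₁/(r − g). D₁ = 3.29 × (1 + 0.075) = 3.5368.
P₀ = 3.5368 / (0.172 − 0.075) = 3.5368 / 0.097 = 36.4613

£36.46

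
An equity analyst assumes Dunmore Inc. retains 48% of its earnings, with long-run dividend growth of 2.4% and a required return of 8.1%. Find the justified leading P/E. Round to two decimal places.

Payout ratio b = 1 − 0.48 = 0.52.
Justified leading P/E = b/(r−g) = 0.52/(0.081−0.024) = 9.1228

9.12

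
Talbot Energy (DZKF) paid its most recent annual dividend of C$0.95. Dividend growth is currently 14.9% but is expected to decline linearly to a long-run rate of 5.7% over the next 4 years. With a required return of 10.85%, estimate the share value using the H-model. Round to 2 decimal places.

H-model: P₀ = D₀[(1+g_L) + H(g_S−g_L)]/(r−g_L), with H = 4/2 = 2.
P₀ = 0.95 × [(1+0.057) + 2×(0.149−0.057)] / (0.1085−0.057)
   = 0.95 × 1.2410 / 0.0515 = 22.8922

C$22.89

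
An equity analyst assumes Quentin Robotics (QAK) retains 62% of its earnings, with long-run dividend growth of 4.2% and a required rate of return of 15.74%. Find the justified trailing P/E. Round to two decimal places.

3.43

Payout ratio b = 1 − 0.62 = 0.38.
Justified trailing P/E = b(1+g)/(r−g) = 0.38×(1+0.042)/(0.1574−0.042) = 3.4312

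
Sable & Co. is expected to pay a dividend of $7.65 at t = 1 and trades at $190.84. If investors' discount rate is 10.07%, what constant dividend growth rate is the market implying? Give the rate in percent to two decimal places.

6.06%

From P₀ = D₁/(r − g), the implied growth is g = r − D₁/P₀.
g = 0.1007 − 7.65/190.84 = 0.1007 − 0.04009 = 0.06061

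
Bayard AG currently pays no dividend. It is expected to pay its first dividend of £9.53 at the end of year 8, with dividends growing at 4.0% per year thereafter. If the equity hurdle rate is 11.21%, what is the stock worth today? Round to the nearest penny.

Deferred-dividend DDM. At t=7 the remaining stream is a growing perpetuity with first payment D_8 = 9.53.
V_7 = D_8/(r−g) = 9.53/(0.1121−0.04) = 132.1775
P₀ = V_7/(1+r)^7 = 132.1775/(1+0.1121)^7 = 62.8276

£62.83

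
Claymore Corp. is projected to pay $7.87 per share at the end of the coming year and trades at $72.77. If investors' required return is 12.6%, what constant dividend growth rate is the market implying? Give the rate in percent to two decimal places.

From P₀ = D₁/(r − g), the implied growth is g = r − D₁/P₀.
g = 0.126 − 7.87/72.77 = 0.126 − 0.10815 = 0.01785

1.79%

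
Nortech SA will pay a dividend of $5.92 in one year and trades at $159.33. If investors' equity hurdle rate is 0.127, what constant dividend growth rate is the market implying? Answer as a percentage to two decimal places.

8.98%

From P₀ = D₁/(r − g), the implied growth is g = r − D₁/P₀.
g = 0.127 − 5.92/159.33 = 0.127 − 0.03716 = 0.08984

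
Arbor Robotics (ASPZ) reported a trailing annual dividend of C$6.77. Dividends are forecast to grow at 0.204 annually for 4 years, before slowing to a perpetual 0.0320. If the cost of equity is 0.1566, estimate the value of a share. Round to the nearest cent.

Two-stage DDM. Project D₁…D_4 at 0.204, terminal growth 0.032, discount at r = 0.1566.
D_1 = 8.1511
D_2 = 9.8139
D_3 = 11.8159
D_4 = 14.2264
Terminal value at t=4: TV = D_5/(r−g) = 14.6816/(0.1566−0.032) = 117.8301
P₀ = 8.1511/(1+0.1566)^1 + 9.8139/(1+0.1566)^2 + 11.8159/(1+0.1566)^3 + 14.2264/(1+0.1566)^4 + 117.8301/(1+0.1566)^4 = 95.8157

C$95.82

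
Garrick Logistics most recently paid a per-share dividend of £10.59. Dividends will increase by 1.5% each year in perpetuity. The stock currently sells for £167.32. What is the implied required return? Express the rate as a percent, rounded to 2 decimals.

7.92%

Rearranging the constant-growth DDM: r = D₁/P₀ + g.
D₁ = 10.59 × (1 + 0.015) = 10.7488.
r = 10.7488 / 167.32 + 0.015 = 0.06424 + 0.015 = 0.07924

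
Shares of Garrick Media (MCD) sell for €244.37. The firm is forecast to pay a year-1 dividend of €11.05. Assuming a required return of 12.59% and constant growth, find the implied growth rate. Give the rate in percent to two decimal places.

8.07%

From P₀ = D₁/(r − g), the implied growth is g = r − D₁/P₀.
g = 0.1259 − 11.05/244.37 = 0.1259 − 0.04522 = 0.08068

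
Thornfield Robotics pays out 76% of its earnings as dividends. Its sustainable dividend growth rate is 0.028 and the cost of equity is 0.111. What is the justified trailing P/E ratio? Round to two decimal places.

9.41

Justified trailing P/E = b(1+g)/(r−g) = 0.76×(1+0.028)/(0.111−0.028) = 9.4130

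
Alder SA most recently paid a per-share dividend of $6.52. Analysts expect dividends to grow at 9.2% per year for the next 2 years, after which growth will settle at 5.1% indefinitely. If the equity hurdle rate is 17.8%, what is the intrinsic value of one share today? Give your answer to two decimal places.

Two-stage DDM. Project D₁…D_2 at 0.092, terminal growth 0.051, discount at r = 0.178.
D_1 = 7.1198
D_2 = 7.7749
Terminal value at t=2: TV = D_3/(r−g) = 8.1714/(0.178−0.051) = 64.3416
P₀ = 7.1198/(1+0.178)^1 + 7.7749/(1+0.178)^2 + 64.3416/(1+0.178)^2 = 58.0129

$58.01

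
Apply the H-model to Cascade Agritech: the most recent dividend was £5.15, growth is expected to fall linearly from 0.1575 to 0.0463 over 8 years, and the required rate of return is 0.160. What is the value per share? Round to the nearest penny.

H-model: P₀ = D₀[(1+g_L) + H(g_S−g_L)]/(r−g_L), with H = 8/2 = 4.
P₀ = 5.15 × [(1+0.0463) + 4×(0.1575−0.0463)] / (0.16−0.0463)
   = 5.15 × 1.4911 / 0.1137 = 67.5388

£67.54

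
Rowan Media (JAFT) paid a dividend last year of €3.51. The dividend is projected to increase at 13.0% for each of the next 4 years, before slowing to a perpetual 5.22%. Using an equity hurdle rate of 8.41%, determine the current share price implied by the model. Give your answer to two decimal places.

€152.25

Two-stage DDM. Project D₁…D_4 at 0.13, terminal growth 0.0522, discount at r = 0.0841.
D_1 = 3.9663
D_2 = 4.4819
D_3 = 5.0646
D_4 = 5.7230
Terminal value at t=4: TV = D_5/(r−g) = 6.0217/(0.0841−0.0522) = 188.7681
P₀ = 3.9663/(1+0.0841)^1 + 4.4819/(1+0.0841)^2 + 5.0646/(1+0.0841)^3 + 5.7230/(1+0.0841)^4 + 188.7681/(1+0.0841)^4 = 152.2534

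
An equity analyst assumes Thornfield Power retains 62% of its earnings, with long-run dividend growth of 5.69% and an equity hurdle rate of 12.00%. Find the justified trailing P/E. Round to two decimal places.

6.36

Payout ratio b = 1 − 0.62 = 0.38.
Justified trailing P/E = b(1+g)/(r−g) = 0.38×(1+0.0569)/(0.12−0.0569) = 6.3648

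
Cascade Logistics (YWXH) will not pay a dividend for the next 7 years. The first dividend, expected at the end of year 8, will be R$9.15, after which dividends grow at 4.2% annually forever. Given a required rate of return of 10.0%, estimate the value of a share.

R$80.96

Deferred-dividend DDM. At t=7 the remaining stream is a growing perpetuity with first payment D_8 = 9.15.
V_7 = D_8/(r−g) = 9.15/(0.1−0.042) = 157.7586
P₀ = V_7/(1+r)^7 = 157.7586/(1+0.1)^7 = 80.9551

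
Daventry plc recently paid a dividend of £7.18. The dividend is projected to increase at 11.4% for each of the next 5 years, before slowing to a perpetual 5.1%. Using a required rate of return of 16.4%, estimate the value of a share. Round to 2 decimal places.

£85.15

Two-stage DDM. Project D₁…D_5 at 0.114, terminal growth 0.051, discount at r = 0.164.
D_1 = 7.9985
D_2 = 8.9104
D_3 = 9.9261
D_4 = 11.0577
D_5 = 12.3183
Terminal value at t=5: TV = D_6/(r−g) = 12.9465/(0.164−0.051) = 114.5710
P₀ = 7.9985/(1+0.164)^1 + 8.9104/(1+0.164)^2 + 9.9261/(1+0.164)^3 + 11.0577/(1+0.164)^4 + 12.3183/(1+0.164)^5 + 114.5710/(1+0.164)^5 = 85.1482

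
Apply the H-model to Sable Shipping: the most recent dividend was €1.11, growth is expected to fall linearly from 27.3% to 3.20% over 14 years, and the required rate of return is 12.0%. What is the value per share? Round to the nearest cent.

H-model: P₀ = D₀[(1+g_L) + H(g_S−g_L)]/(r−g_L), with H = 14/2 = 7.
P₀ = 1.11 × [(1+0.032) + 7×(0.273−0.032)] / (0.12−0.032)
   = 1.11 × 2.7190 / 0.088 = 34.2965

€34.30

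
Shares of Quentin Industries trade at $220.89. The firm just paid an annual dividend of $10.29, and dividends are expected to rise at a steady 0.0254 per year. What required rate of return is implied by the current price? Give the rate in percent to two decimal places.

7.32%

Rearranging the constant-growth DDM: r = D₁/P₀ + g.
D₁ = 10.29 × (1 + 0.0254) = 10.5514.
r = 10.5514 / 220.89 + 0.0254 = 0.04777 + 0.0254 = 0.07317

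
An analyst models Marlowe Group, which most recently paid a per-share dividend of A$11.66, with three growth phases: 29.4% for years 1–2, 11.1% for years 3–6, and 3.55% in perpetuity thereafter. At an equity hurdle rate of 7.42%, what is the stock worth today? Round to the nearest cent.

A$622.67

Three-stage DDM. Project D₁…D_6; terminal Gordon value at t=6 with g = 0.0355; discount at r = 0.0742.
D_1 = 15.0880
D_2 = 19.5239
D_3 = 21.6911
D_4 = 24.0988
D_5 = 26.7738
D_6 = 29.7456
TV_6 = 30.8016/(0.0742−0.0355) = 795.9073
P₀ = Σ Dₜ/(1+r)ᵗ + TV_6/(1+r)^6 = 622.6696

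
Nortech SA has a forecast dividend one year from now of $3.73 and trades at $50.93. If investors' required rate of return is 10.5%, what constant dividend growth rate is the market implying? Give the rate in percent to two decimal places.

3.18%

From P₀ = D₁/(r − g), the implied growth is g = r − D₁/P₀.
g = 0.105 − 3.73/50.93 = 0.105 − 0.07324 = 0.03176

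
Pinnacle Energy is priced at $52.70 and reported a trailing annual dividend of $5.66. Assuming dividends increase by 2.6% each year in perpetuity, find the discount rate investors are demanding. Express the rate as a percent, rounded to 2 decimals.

Rearranging the constant-growth DDM: r = D₁/P₀ + g.
D₁ = 5.66 × (1 + 0.026) = 5.8072.
r = 5.8072 / 52.70 + 0.026 = 0.11019 + 0.026 = 0.13619

13.62%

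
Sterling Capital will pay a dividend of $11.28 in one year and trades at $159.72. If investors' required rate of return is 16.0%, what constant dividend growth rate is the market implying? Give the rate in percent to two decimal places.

8.94%

From P₀ = D₁/(r − g), the implied growth is g = r − D₁/P₀.
g = 0.16 − 11.28/159.72 = 0.16 − 0.07062 = 0.08938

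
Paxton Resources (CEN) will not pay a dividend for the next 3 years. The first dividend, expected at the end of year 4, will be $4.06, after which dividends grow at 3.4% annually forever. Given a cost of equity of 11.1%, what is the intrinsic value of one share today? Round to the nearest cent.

$38.45

Deferred-dividend DDM. At t=3 the remaining stream is a growing perpetuity with first payment D_4 = 4.06.
V_3 = D_4/(r−g) = 4.06/(0.111−0.034) = 52.7273
P₀ = V_3/(1+r)^3 = 52.7273/(1+0.111)^3 = 38.4497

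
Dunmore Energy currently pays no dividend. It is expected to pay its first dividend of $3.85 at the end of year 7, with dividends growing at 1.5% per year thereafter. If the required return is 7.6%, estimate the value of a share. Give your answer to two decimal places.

$40.67

Deferred-dividend DDM. At t=6 the remaining stream is a growing perpetuity with first payment D_7 = 3.85.
V_6 = D_7/(r−g) = 3.85/(0.076−0.015) = 63.1148
P₀ = V_6/(1+r)^6 = 63.1148/(1+0.076)^6 = 40.6684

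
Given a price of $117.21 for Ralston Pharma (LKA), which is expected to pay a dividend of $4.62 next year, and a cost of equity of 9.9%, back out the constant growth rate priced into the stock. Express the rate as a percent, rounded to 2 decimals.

5.96%

From P₀ = D₁/(r − g), the implied growth is g = r − D₁/P₀.
g = 0.099 − 4.62/117.21 = 0.099 − 0.03942 = 0.05958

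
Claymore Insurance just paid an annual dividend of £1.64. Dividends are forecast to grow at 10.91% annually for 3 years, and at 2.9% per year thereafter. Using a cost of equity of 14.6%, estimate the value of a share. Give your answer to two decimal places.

£17.68

Two-stage DDM. Project D₁…D_3 at 0.1091, terminal growth 0.029, discount at r = 0.146.
D_1 = 1.8189
D_2 = 2.0174
D_3 = 2.2375
Terminal value at t=3: TV = D_4/(r−g) = 2.3023/(0.146−0.029) = 19.6782
P₀ = 1.8189/(1+0.146)^1 + 2.0174/(1+0.146)^2 + 2.2375/(1+0.146)^3 + 19.6782/(1+0.146)^3 = 17.6846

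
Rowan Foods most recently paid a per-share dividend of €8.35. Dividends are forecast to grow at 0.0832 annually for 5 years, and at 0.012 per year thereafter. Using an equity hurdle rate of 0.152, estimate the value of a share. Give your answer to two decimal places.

€79.20

Two-stage DDM. Project D₁…D_5 at 0.0832, terminal growth 0.012, discount at r = 0.152.
D_1 = 9.0447
D_2 = 9.7972
D_3 = 10.6124
D_4 = 11.4953
D_5 = 12.4517
Terminal value at t=5: TV = D_6/(r−g) = 12.6012/(0.152−0.012) = 90.0082
P₀ = 9.0447/(1+0.152)^1 + 9.7972/(1+0.152)^2 + 10.6124/(1+0.152)^3 + 11.4953/(1+0.152)^4 + 12.4517/(1+0.152)^5 + 90.0082/(1+0.152)^5 = 79.2023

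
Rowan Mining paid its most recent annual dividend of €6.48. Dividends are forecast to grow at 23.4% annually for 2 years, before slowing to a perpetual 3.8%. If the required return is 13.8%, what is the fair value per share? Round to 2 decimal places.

Two-stage DDM. Project D₁…D_2 at 0.234, terminal growth 0.038, discount at r = 0.138.
D_1 = 7.9963
D_2 = 9.8675
Terminal value at t=2: TV = D_3/(r−g) = 10.2424/(0.138−0.038) = 102.4242
P₀ = 7.9963/(1+0.138)^1 + 9.8675/(1+0.138)^2 + 102.4242/(1+0.138)^2 = 93.7354

€93.74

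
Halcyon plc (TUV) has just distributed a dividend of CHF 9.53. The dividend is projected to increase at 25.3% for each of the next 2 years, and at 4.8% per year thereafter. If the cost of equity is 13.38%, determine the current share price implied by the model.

CHF 164.34

Two-stage DDM. Project D₁…D_2 at 0.253, terminal growth 0.048, discount at r = 0.1338.
D_1 = 11.9411
D_2 = 14.9622
Terminal value at t=2: TV = D_3/(r−g) = 15.6804/(0.1338−0.048) = 182.7549
P₀ = 11.9411/(1+0.1338)^1 + 14.9622/(1+0.1338)^2 + 182.7549/(1+0.1338)^2 = 164.3372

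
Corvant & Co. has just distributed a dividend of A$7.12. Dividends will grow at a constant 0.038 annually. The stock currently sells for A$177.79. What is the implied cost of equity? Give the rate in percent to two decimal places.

Rearranging the constant-growth DDM: r = D₁/P₀ + g.
D₁ = 7.12 × (1 + 0.038) = 7.3906.
r = 7.3906 / 177.79 + 0.038 = 0.04157 + 0.038 = 0.07957

7.96%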